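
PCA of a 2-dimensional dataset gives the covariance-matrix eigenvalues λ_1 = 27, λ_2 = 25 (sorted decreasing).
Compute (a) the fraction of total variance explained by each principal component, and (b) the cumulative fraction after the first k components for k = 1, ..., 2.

Step 1 — total variance = trace(Sigma) = Σ λ_i = 27 + 25 = 52.

Step 2 — fraction explained by component i = λ_i / Σ λ:
  PC1: 27/52 = 0.5192
  PC2: 25/52 = 0.4808

Step 3 — cumulative fraction after k components = (λ_1 + ... + λ_k) / Σ λ:
  k = 1: 27/52 = 0.5192
  k = 2: (27 + 25)/52 = 52/52 = 1

Summary (fraction, with percent):

explained: PC1 0.5192 (51.92%), PC2 0.4808 (48.08%);  cumulative: 0.5192, 1


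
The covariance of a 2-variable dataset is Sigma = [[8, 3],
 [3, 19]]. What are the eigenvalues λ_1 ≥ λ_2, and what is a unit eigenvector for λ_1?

Step 1 — characteristic polynomial of 2×2 Sigma:
  det(Sigma - λI) = λ² - trace · λ + det = 0.
  trace = 8 + 19 = 27, det = 8·19 - (3)² = 143.
Step 2 — discriminant:
  Δ = trace² - 4·det = 729 - 572 = 157.
Step 3 — eigenvalues:
  λ = (trace ± √Δ)/2 = (27 ± 12.53)/2,
  λ_1 = 19.765,  λ_2 = 7.235.

Step 4 — unit eigenvector for λ_1: solve (Sigma - λ_1 I)v = 0. First row:
  (8 - 19.765)·v_x + (3)·v_y = 0, i.e. (-11.765)·v_x + (3)·v_y = 0,
  so v ∝ (b, λ_1 - a) = (3, 11.765) = u.
  ||u|| = √((3)² + (11.765)²) = √(147.4148) ≈ 12.1414,
  v_1 = u/||u|| ≈ (0.2471, 0.969) (||v_1|| = 1).

λ_1 = 19.765,  λ_2 = 7.235;  v_1 ≈ (0.2471, 0.969)


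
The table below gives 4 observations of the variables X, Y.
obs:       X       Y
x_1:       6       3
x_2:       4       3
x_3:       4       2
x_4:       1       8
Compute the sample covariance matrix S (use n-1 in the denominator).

Step 1 — column means:
  mean(X) = (6 + 4 + 4 + 1) / 4 = 15/4 = 3.75
  mean(Y) = (3 + 3 + 2 + 8) / 4 = 16/4 = 4

Step 2 — sample covariance S[i,j] = (1/(n-1)) · Σ_k (x_{k,i} - mean_i) · (x_{k,j} - mean_j), with n-1 = 3.
  S[X,X] = ((2.25)·(2.25) + (0.25)·(0.25) + (0.25)·(0.25) + (-2.75)·(-2.75)) / 3 = 12.75/3 = 4.25
  S[X,Y] = ((2.25)·(-1) + (0.25)·(-1) + (0.25)·(-2) + (-2.75)·(4)) / 3 = -14/3 = -4.6667
  S[Y,Y] = ((-1)·(-1) + (-1)·(-1) + (-2)·(-2) + (4)·(4)) / 3 = 22/3 = 7.3333

S is symmetric (S[j,i] = S[i,j]). Assembling:

S = [[4.25, -4.6667],
 [-4.6667, 7.3333]]


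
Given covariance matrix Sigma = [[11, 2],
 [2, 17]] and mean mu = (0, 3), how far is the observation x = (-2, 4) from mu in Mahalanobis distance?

Step 1 — centre the observation: (x - mu) = (-2, 1).

Step 2 — invert Sigma. det(Sigma) = 11·17 - (2)² = 183.
  Sigma^{-1} = (1/det) · [[d, -b], [-b, a]] = [[0.0929, -0.0109],
 [-0.0109, 0.0601]].

Step 3 — form the quadratic (x - mu)^T · Sigma^{-1} · (x - mu):
  Sigma^{-1} · (x - mu) = (-0.1967, 0.082).
  (x - mu)^T · [Sigma^{-1} · (x - mu)] = (-2)·(-0.1967) + (1)·(0.082) = 0.4754.

Step 4 — take square root: d = √(0.4754) ≈ 0.6895.

d(x, mu) = √(0.4754) ≈ 0.6895


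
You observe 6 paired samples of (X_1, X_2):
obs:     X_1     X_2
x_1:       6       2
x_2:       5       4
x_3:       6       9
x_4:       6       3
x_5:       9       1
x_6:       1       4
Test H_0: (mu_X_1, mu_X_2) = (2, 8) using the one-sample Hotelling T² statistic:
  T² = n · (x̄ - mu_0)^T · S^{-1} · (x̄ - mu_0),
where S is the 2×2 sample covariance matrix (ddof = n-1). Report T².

Step 1 — sample mean vector:
  mean(X_1) = (6 + 5 + 6 + 6 + 9 + 1) / 6 = 33/6 = 5.5
  mean(X_2) = (2 + 4 + 9 + 3 + 1 + 4) / 6 = 23/6 = 3.8333
  x̄ = (5.5, 3.8333),  deviation x̄ - mu_0 = (5.5, 3.8333) - (2, 8) = (3.5, -4.1667).

Step 2 — sample covariance matrix, S[i,j] = (1/(n-1)) · Σ_k (x_{k,i} - mean_i) · (x_{k,j} - mean_j), divisor n-1 = 5:
  S[X_1,X_1] = ((0.5)·(0.5) + (-0.5)·(-0.5) + (0.5)·(0.5) + (0.5)·(0.5) + (3.5)·(3.5) + (-4.5)·(-4.5)) / 5 = 33.5/5 = 6.7
  S[X_1,X_2] = ((0.5)·(-1.8333) + (-0.5)·(0.1667) + (0.5)·(5.1667) + (0.5)·(-0.8333) + (3.5)·(-2.8333) + (-4.5)·(0.1667)) / 5 = -9.5/5 = -1.9
  S[X_2,X_2] = ((-1.8333)·(-1.8333) + (0.1667)·(0.1667) + (5.1667)·(5.1667) + (-0.8333)·(-0.8333) + (-2.8333)·(-2.8333) + (0.1667)·(0.1667)) / 5 = 38.8333/5 = 7.7667
  S = [[6.7, -1.9],
 [-1.9, 7.7667]].

Step 3 — invert S. det(S) = 6.7·7.7667 - (-1.9)² = 48.4267.
  S^{-1} = (1/det) · [[d, -b], [-b, a]] = [[0.1604, 0.0392],
 [0.0392, 0.1384]].

Step 4 — quadratic form (x̄ - mu_0)^T · S^{-1} · (x̄ - mu_0):
  S^{-1} · (x̄ - mu_0) = (0.3979, -0.4392),
  (x̄ - mu_0)^T · [...] = (3.5)·(0.3979) + (-4.1667)·(-0.4392) = 3.2223.

Step 5 — scale by n: T² = 6 · 3.2223 = 19.3337.

T² ≈ 19.3337


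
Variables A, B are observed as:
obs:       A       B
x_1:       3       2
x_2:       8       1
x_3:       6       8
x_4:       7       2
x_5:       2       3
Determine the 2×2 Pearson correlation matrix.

Step 1 — column means:
  mean(A) = (3 + 8 + 6 + 7 + 2) / 5 = 26/5 = 5.2
  mean(B) = (2 + 1 + 8 + 2 + 3) / 5 = 16/5 = 3.2

Step 2 — sample variances and covariances s[i,j] = (1/(n-1)) · Σ_k (x_{k,i} - mean_i) · (x_{k,j} - mean_j), with n-1 = 4:
  s[A,A] = ((-2.2)·(-2.2) + (2.8)·(2.8) + (0.8)·(0.8) + (1.8)·(1.8) + (-3.2)·(-3.2)) / 4 = 26.8/4 = 6.7
  s[A,B] = ((-2.2)·(-1.2) + (2.8)·(-2.2) + (0.8)·(4.8) + (1.8)·(-1.2) + (-3.2)·(-0.2)) / 4 = -1.2/4 = -0.3
  s[B,B] = ((-1.2)·(-1.2) + (-2.2)·(-2.2) + (4.8)·(4.8) + (-1.2)·(-1.2) + (-0.2)·(-0.2)) / 4 = 30.8/4 = 7.7
  Sample standard deviations s_i = √(s[i,i]):
  s(A) = √(6.7) = 2.5884
  s(B) = √(7.7) = 2.7749

Step 3 — r_{ij} = s_{ij} / (s_i · s_j):
  r[A,A] = 1 (diagonal).
  r[A,B] = -0.3 / (2.5884 · 2.7749) = -0.3 / 7.1826 = -0.0418
  r[B,B] = 1 (diagonal).

R is symmetric with unit diagonal. Assembling:

R = [[1, -0.0418],
 [-0.0418, 1]]


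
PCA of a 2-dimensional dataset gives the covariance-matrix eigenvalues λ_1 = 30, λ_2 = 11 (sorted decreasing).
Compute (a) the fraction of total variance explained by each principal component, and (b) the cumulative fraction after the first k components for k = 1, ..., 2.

Step 1 — total variance = trace(Sigma) = Σ λ_i = 30 + 11 = 41.

Step 2 — fraction explained by component i = λ_i / Σ λ:
  PC1: 30/41 = 0.7317
  PC2: 11/41 = 0.2683

Step 3 — cumulative fraction after k components = (λ_1 + ... + λ_k) / Σ λ:
  k = 1: 30/41 = 0.7317
  k = 2: (30 + 11)/41 = 41/41 = 1

Summary (fraction, with percent):

explained: PC1 0.7317 (73.17%), PC2 0.2683 (26.83%);  cumulative: 0.7317, 1


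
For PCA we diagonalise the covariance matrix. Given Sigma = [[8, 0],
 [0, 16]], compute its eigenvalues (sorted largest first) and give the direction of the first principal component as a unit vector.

Step 1 — characteristic polynomial of 2×2 Sigma:
  det(Sigma - λI) = λ² - trace · λ + det = 0.
  trace = 8 + 16 = 24, det = 8·16 - (0)² = 128.
Step 2 — discriminant:
  Δ = trace² - 4·det = 576 - 512 = 64.
Step 3 — eigenvalues:
  λ = (trace ± √Δ)/2 = (24 ± 8)/2,
  λ_1 = 16,  λ_2 = 8.

Step 4 — unit eigenvector for λ_1: Sigma is diagonal, so its eigenvectors are the coordinate axes. λ_1 = 16 is the diagonal entry on the second coordinate axis, hence
  v_1 = (0, 1) (||v_1|| = 1).

λ_1 = 16,  λ_2 = 8;  v_1 ≈ (0, 1)


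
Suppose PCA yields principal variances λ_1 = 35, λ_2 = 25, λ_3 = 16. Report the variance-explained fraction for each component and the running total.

Step 1 — total variance = trace(Sigma) = Σ λ_i = 35 + 25 + 16 = 76.

Step 2 — fraction explained by component i = λ_i / Σ λ:
  PC1: 35/76 = 0.4605
  PC2: 25/76 = 0.3289
  PC3: 16/76 = 0.2105

Step 3 — cumulative fraction after k components = (λ_1 + ... + λ_k) / Σ λ:
  k = 1: 35/76 = 0.4605
  k = 2: (35 + 25)/76 = 60/76 = 0.7895
  k = 3: (35 + 25 + 16)/76 = 76/76 = 1

Summary (fraction, with percent):

explained: PC1 0.4605 (46.05%), PC2 0.3289 (32.89%), PC3 0.2105 (21.05%);  cumulative: 0.4605, 0.7895, 1


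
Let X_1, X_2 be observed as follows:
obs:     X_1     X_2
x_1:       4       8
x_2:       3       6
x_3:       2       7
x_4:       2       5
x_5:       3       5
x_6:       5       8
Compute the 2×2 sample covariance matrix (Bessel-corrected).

Step 1 — column means:
  mean(X_1) = (4 + 3 + 2 + 2 + 3 + 5) / 6 = 19/6 = 3.1667
  mean(X_2) = (8 + 6 + 7 + 5 + 5 + 8) / 6 = 39/6 = 6.5

Step 2 — sample covariance S[i,j] = (1/(n-1)) · Σ_k (x_{k,i} - mean_i) · (x_{k,j} - mean_j), with n-1 = 5.
  S[X_1,X_1] = ((0.8333)·(0.8333) + (-0.1667)·(-0.1667) + (-1.1667)·(-1.1667) + (-1.1667)·(-1.1667) + (-0.1667)·(-0.1667) + (1.8333)·(1.8333)) / 5 = 6.8333/5 = 1.3667
  S[X_1,X_2] = ((0.8333)·(1.5) + (-0.1667)·(-0.5) + (-1.1667)·(0.5) + (-1.1667)·(-1.5) + (-0.1667)·(-1.5) + (1.8333)·(1.5)) / 5 = 5.5/5 = 1.1
  S[X_2,X_2] = ((1.5)·(1.5) + (-0.5)·(-0.5) + (0.5)·(0.5) + (-1.5)·(-1.5) + (-1.5)·(-1.5) + (1.5)·(1.5)) / 5 = 9.5/5 = 1.9

S is symmetric (S[j,i] = S[i,j]). Assembling:

S = [[1.3667, 1.1],
 [1.1, 1.9]]


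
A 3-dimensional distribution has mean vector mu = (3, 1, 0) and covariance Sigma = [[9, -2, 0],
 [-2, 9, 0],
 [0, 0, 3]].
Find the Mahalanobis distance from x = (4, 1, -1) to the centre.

Step 1 — centre the observation: (x - mu) = (1, 0, -1).

Step 2 — invert Sigma (cofactor / det for 3×3, or solve directly):
  Sigma^{-1} = [[0.1169, 0.026, 0],
 [0.026, 0.1169, 0],
 [0, 0, 0.3333]].

Step 3 — form the quadratic (x - mu)^T · Sigma^{-1} · (x - mu):
  Sigma^{-1} · (x - mu) = (0.1169, 0.026, -0.3333).
  (x - mu)^T · [Sigma^{-1} · (x - mu)] = (1)·(0.1169) + (0)·(0.026) + (-1)·(-0.3333) = 0.4502.

Step 4 — take square root: d = √(0.4502) ≈ 0.671.

d(x, mu) = √(0.4502) ≈ 0.671


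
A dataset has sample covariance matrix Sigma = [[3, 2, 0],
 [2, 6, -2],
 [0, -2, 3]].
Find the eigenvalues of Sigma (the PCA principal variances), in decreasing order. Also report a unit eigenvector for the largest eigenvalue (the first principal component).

Step 1 — characteristic polynomial p(λ) = det(λI - Sigma) = λ³ - tr·λ² + c_1·λ - det, where tr = trace, c_1 = sum of the principal 2×2 minors, det = det(Sigma):
  tr = 3 + 6 + 3 = 12,
  c_1 = (3·6 - (2)²) + (3·3 - (0)²) + (6·3 - (-2)²) = 14 + 9 + 14 = 37,
  det = 3·(6·3 - (-2)²) - (2)·((2)·3 - (-2)·(0)) + (0)·((2)·(-2) - 6·(0)) = 3·(14) - (2)·(6) + (0)·(-4) = 30.
  So p(λ) = λ³ - 12λ² + 37λ - 30.
Step 2 — look for an integer root (rational root theorem: any rational root is an integer divisor of 30). Testing λ = 3:
  p(3) = 27 - 108 + 111 - 30 = 0  ✓
  Dividing out (λ - 3): p(λ) = (λ - 3)(λ² - 9λ + 10).
Step 3 — remaining eigenvalues from the quadratic λ² - 9λ + 10 = 0:
  Δ = 9² - 4·10 = 81 - 40 = 41,  λ = (9 ± √41)/2 = (9 ± 6.4031)/2 ≈ 7.7016 or 1.2984.
  Sorted: λ_1 = 7.7016,  λ_2 = 3,  λ_3 = 1.2984  (check: sum = 12 = tr ✓).

Step 4 — unit eigenvector for λ_1 ≈ 7.7016: v spans the null space of (Sigma - λ_1 I), whose rows are
  r_1 = (-4.7016, 2, 0),  r_2 = (2, -1.7016, -2),  r_3 = (0, -2, -4.7016).
  v is orthogonal to every row, so take v ∝ r_1 × r_2 = ((2)·(-2) - (0)·(-1.7016), (0)·(2) - (-4.7016)·(-2), (-4.7016)·(-1.7016) - (2)·(2)) ≈ (-4, -9.4031, 4).
  Rescale (multiply by -1 so the first nonzero entry is positive): u = (4, 9.4031, -4).
  ||u|| = √((4)² + (9.4031)² + (-4)²) = √(120.4187) ≈ 10.9735,  v_1 = u/||u|| ≈ (0.3645, 0.8569, -0.3645) (||v_1|| = 1).

λ_1 = 7.7016,  λ_2 = 3,  λ_3 = 1.2984;  v_1 ≈ (0.3645, 0.8569, -0.3645)


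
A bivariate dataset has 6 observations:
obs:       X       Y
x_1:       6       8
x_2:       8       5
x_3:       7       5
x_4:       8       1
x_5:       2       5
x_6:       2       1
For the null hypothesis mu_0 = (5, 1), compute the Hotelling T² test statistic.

Step 1 — sample mean vector:
  mean(X) = (6 + 8 + 7 + 8 + 2 + 2) / 6 = 33/6 = 5.5
  mean(Y) = (8 + 5 + 5 + 1 + 5 + 1) / 6 = 25/6 = 4.1667
  x̄ = (5.5, 4.1667),  deviation x̄ - mu_0 = (5.5, 4.1667) - (5, 1) = (0.5, 3.1667).

Step 2 — sample covariance matrix, S[i,j] = (1/(n-1)) · Σ_k (x_{k,i} - mean_i) · (x_{k,j} - mean_j), divisor n-1 = 5:
  S[X,X] = ((0.5)·(0.5) + (2.5)·(2.5) + (1.5)·(1.5) + (2.5)·(2.5) + (-3.5)·(-3.5) + (-3.5)·(-3.5)) / 5 = 39.5/5 = 7.9
  S[X,Y] = ((0.5)·(3.8333) + (2.5)·(0.8333) + (1.5)·(0.8333) + (2.5)·(-3.1667) + (-3.5)·(0.8333) + (-3.5)·(-3.1667)) / 5 = 5.5/5 = 1.1
  S[Y,Y] = ((3.8333)·(3.8333) + (0.8333)·(0.8333) + (0.8333)·(0.8333) + (-3.1667)·(-3.1667) + (0.8333)·(0.8333) + (-3.1667)·(-3.1667)) / 5 = 36.8333/5 = 7.3667
  S = [[7.9, 1.1],
 [1.1, 7.3667]].

Step 3 — invert S. det(S) = 7.9·7.3667 - (1.1)² = 56.9867.
  S^{-1} = (1/det) · [[d, -b], [-b, a]] = [[0.1293, -0.0193],
 [-0.0193, 0.1386]].

Step 4 — quadratic form (x̄ - mu_0)^T · S^{-1} · (x̄ - mu_0):
  S^{-1} · (x̄ - mu_0) = (0.0035, 0.4293),
  (x̄ - mu_0)^T · [...] = (0.5)·(0.0035) + (3.1667)·(0.4293) = 1.3613.

Step 5 — scale by n: T² = 6 · 1.3613 = 8.168.

T² ≈ 8.168


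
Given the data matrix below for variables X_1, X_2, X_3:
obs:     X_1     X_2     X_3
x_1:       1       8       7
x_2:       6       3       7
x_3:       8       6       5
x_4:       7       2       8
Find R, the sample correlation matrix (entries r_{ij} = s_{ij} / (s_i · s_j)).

Step 1 — column means:
  mean(X_1) = (1 + 6 + 8 + 7) / 4 = 22/4 = 5.5
  mean(X_2) = (8 + 3 + 6 + 2) / 4 = 19/4 = 4.75
  mean(X_3) = (7 + 7 + 5 + 8) / 4 = 27/4 = 6.75

Step 2 — sample variances and covariances s[i,j] = (1/(n-1)) · Σ_k (x_{k,i} - mean_i) · (x_{k,j} - mean_j), with n-1 = 3:
  s[X_1,X_1] = ((-4.5)·(-4.5) + (0.5)·(0.5) + (2.5)·(2.5) + (1.5)·(1.5)) / 3 = 29/3 = 9.6667
  s[X_1,X_2] = ((-4.5)·(3.25) + (0.5)·(-1.75) + (2.5)·(1.25) + (1.5)·(-2.75)) / 3 = -16.5/3 = -5.5
  s[X_1,X_3] = ((-4.5)·(0.25) + (0.5)·(0.25) + (2.5)·(-1.75) + (1.5)·(1.25)) / 3 = -3.5/3 = -1.1667
  s[X_2,X_2] = ((3.25)·(3.25) + (-1.75)·(-1.75) + (1.25)·(1.25) + (-2.75)·(-2.75)) / 3 = 22.75/3 = 7.5833
  s[X_2,X_3] = ((3.25)·(0.25) + (-1.75)·(0.25) + (1.25)·(-1.75) + (-2.75)·(1.25)) / 3 = -5.25/3 = -1.75
  s[X_3,X_3] = ((0.25)·(0.25) + (0.25)·(0.25) + (-1.75)·(-1.75) + (1.25)·(1.25)) / 3 = 4.75/3 = 1.5833
  Sample standard deviations s_i = √(s[i,i]):
  s(X_1) = √(9.6667) = 3.1091
  s(X_2) = √(7.5833) = 2.7538
  s(X_3) = √(1.5833) = 1.2583

Step 3 — r_{ij} = s_{ij} / (s_i · s_j):
  r[X_1,X_1] = 1 (diagonal).
  r[X_1,X_2] = -5.5 / (3.1091 · 2.7538) = -5.5 / 8.5619 = -0.6424
  r[X_1,X_3] = -1.1667 / (3.1091 · 1.2583) = -1.1667 / 3.9122 = -0.2982
  r[X_2,X_2] = 1 (diagonal).
  r[X_2,X_3] = -1.75 / (2.7538 · 1.2583) = -1.75 / 3.4651 = -0.505
  r[X_3,X_3] = 1 (diagonal).

R is symmetric with unit diagonal. Assembling:

R = [[1, -0.6424, -0.2982],
 [-0.6424, 1, -0.505],
 [-0.2982, -0.505, 1]]


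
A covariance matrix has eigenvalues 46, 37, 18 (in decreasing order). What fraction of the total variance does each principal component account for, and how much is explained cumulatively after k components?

Step 1 — total variance = trace(Sigma) = Σ λ_i = 46 + 37 + 18 = 101.

Step 2 — fraction explained by component i = λ_i / Σ λ:
  PC1: 46/101 = 0.4554
  PC2: 37/101 = 0.3663
  PC3: 18/101 = 0.1782

Step 3 — cumulative fraction after k components = (λ_1 + ... + λ_k) / Σ λ:
  k = 1: 46/101 = 0.4554
  k = 2: (46 + 37)/101 = 83/101 = 0.8218
  k = 3: (46 + 37 + 18)/101 = 101/101 = 1

Summary (fraction, with percent):

explained: PC1 0.4554 (45.54%), PC2 0.3663 (36.63%), PC3 0.1782 (17.82%);  cumulative: 0.4554, 0.8218, 1


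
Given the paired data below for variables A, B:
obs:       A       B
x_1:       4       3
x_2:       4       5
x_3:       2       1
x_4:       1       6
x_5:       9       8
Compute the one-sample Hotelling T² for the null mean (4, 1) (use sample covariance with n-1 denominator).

Step 1 — sample mean vector:
  mean(A) = (4 + 4 + 2 + 1 + 9) / 5 = 20/5 = 4
  mean(B) = (3 + 5 + 1 + 6 + 8) / 5 = 23/5 = 4.6
  x̄ = (4, 4.6),  deviation x̄ - mu_0 = (4, 4.6) - (4, 1) = (0, 3.6).

Step 2 — sample covariance matrix, S[i,j] = (1/(n-1)) · Σ_k (x_{k,i} - mean_i) · (x_{k,j} - mean_j), divisor n-1 = 4:
  S[A,A] = ((0)·(0) + (0)·(0) + (-2)·(-2) + (-3)·(-3) + (5)·(5)) / 4 = 38/4 = 9.5
  S[A,B] = ((0)·(-1.6) + (0)·(0.4) + (-2)·(-3.6) + (-3)·(1.4) + (5)·(3.4)) / 4 = 20/4 = 5
  S[B,B] = ((-1.6)·(-1.6) + (0.4)·(0.4) + (-3.6)·(-3.6) + (1.4)·(1.4) + (3.4)·(3.4)) / 4 = 29.2/4 = 7.3
  S = [[9.5, 5],
 [5, 7.3]].

Step 3 — invert S. det(S) = 9.5·7.3 - (5)² = 44.35.
  S^{-1} = (1/det) · [[d, -b], [-b, a]] = [[0.1646, -0.1127],
 [-0.1127, 0.2142]].

Step 4 — quadratic form (x̄ - mu_0)^T · S^{-1} · (x̄ - mu_0):
  S^{-1} · (x̄ - mu_0) = (-0.4059, 0.7711),
  (x̄ - mu_0)^T · [...] = (0)·(-0.4059) + (3.6)·(0.7711) = 2.7761.

Step 5 — scale by n: T² = 5 · 2.7761 = 13.8805.

T² ≈ 13.8805


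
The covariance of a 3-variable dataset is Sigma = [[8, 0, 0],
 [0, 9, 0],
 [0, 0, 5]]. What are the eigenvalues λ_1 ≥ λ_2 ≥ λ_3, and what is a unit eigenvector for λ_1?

Step 1 — characteristic polynomial p(λ) = det(λI - Sigma) = λ³ - tr·λ² + c_1·λ - det, where tr = trace, c_1 = sum of the principal 2×2 minors, det = det(Sigma):
  tr = 8 + 9 + 5 = 22,
  c_1 = (8·9 - (0)²) + (8·5 - (0)²) + (9·5 - (0)²) = 72 + 40 + 45 = 157,
  det = 8·(9·5 - (0)²) - (0)·((0)·5 - (0)·(0)) + (0)·((0)·(0) - 9·(0)) = 8·(45) - (0)·(0) + (0)·(0) = 360.
  So p(λ) = λ³ - 22λ² + 157λ - 360.
Step 2 — look for an integer root (rational root theorem: any rational root is an integer divisor of 360). Testing λ = 5:
  p(5) = 125 - 550 + 785 - 360 = 0  ✓
  Dividing out (λ - 5): p(λ) = (λ - 5)(λ² - 17λ + 72).
Step 3 — remaining eigenvalues from the quadratic λ² - 17λ + 72 = 0:
  Δ = 17² - 4·72 = 289 - 288 = 1,  λ = (17 ± √1)/2 = (17 ± 1)/2 = 9 or 8.
  Sorted: λ_1 = 9,  λ_2 = 8,  λ_3 = 5  (check: sum = 22 = tr ✓).

Step 4 — unit eigenvector for λ_1 = 9: v spans the null space of (Sigma - λ_1 I), whose rows are
  r_1 = (-1, 0, 0),  r_2 = (0, 0, 0),  r_3 = (0, 0, -4).
  v is orthogonal to every row, so take v ∝ r_1 × r_3 = ((0)·(-4) - (0)·(0), (0)·(0) - (-1)·(-4), (-1)·(0) - (0)·(0)) = (0, -4, 0).
  Rescale (divide by 4; multiply by -1 so the first nonzero entry is positive): u = (0, 1, 0).
  ||u|| = √((0)² + (1)² + (0)²) = √(1) = 1,  v_1 = u/||u|| ≈ (0, 1, 0) (||v_1|| = 1).

λ_1 = 9,  λ_2 = 8,  λ_3 = 5;  v_1 ≈ (0, 1, 0)


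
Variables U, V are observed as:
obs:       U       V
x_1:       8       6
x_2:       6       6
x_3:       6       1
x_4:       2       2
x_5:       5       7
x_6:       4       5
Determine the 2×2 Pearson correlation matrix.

Step 1 — column means:
  mean(U) = (8 + 6 + 6 + 2 + 5 + 4) / 6 = 31/6 = 5.1667
  mean(V) = (6 + 6 + 1 + 2 + 7 + 5) / 6 = 27/6 = 4.5

Step 2 — sample variances and covariances s[i,j] = (1/(n-1)) · Σ_k (x_{k,i} - mean_i) · (x_{k,j} - mean_j), with n-1 = 5:
  s[U,U] = ((2.8333)·(2.8333) + (0.8333)·(0.8333) + (0.8333)·(0.8333) + (-3.1667)·(-3.1667) + (-0.1667)·(-0.1667) + (-1.1667)·(-1.1667)) / 5 = 20.8333/5 = 4.1667
  s[U,V] = ((2.8333)·(1.5) + (0.8333)·(1.5) + (0.8333)·(-3.5) + (-3.1667)·(-2.5) + (-0.1667)·(2.5) + (-1.1667)·(0.5)) / 5 = 9.5/5 = 1.9
  s[V,V] = ((1.5)·(1.5) + (1.5)·(1.5) + (-3.5)·(-3.5) + (-2.5)·(-2.5) + (2.5)·(2.5) + (0.5)·(0.5)) / 5 = 29.5/5 = 5.9
  Sample standard deviations s_i = √(s[i,i]):
  s(U) = √(4.1667) = 2.0412
  s(V) = √(5.9) = 2.429

Step 3 — r_{ij} = s_{ij} / (s_i · s_j):
  r[U,U] = 1 (diagonal).
  r[U,V] = 1.9 / (2.0412 · 2.429) = 1.9 / 4.9582 = 0.3832
  r[V,V] = 1 (diagonal).

R is symmetric with unit diagonal. Assembling:

R = [[1, 0.3832],
 [0.3832, 1]]


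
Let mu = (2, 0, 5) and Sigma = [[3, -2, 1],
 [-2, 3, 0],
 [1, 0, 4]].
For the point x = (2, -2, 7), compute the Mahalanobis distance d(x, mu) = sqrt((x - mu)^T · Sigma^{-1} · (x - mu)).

Step 1 — centre the observation: (x - mu) = (0, -2, 2).

Step 2 — invert Sigma (cofactor / det for 3×3, or solve directly):
  Sigma^{-1} = [[0.7059, 0.4706, -0.1765],
 [0.4706, 0.6471, -0.1176],
 [-0.1765, -0.1176, 0.2941]].

Step 3 — form the quadratic (x - mu)^T · Sigma^{-1} · (x - mu):
  Sigma^{-1} · (x - mu) = (-1.2941, -1.5294, 0.8235).
  (x - mu)^T · [Sigma^{-1} · (x - mu)] = (0)·(-1.2941) + (-2)·(-1.5294) + (2)·(0.8235) = 4.7059.

Step 4 — take square root: d = √(4.7059) ≈ 2.1693.

d(x, mu) = √(4.7059) ≈ 2.1693


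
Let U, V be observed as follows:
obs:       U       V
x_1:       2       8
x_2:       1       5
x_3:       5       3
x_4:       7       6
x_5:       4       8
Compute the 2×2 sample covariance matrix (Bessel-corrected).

Step 1 — column means:
  mean(U) = (2 + 1 + 5 + 7 + 4) / 5 = 19/5 = 3.8
  mean(V) = (8 + 5 + 3 + 6 + 8) / 5 = 30/5 = 6

Step 2 — sample covariance S[i,j] = (1/(n-1)) · Σ_k (x_{k,i} - mean_i) · (x_{k,j} - mean_j), with n-1 = 4.
  S[U,U] = ((-1.8)·(-1.8) + (-2.8)·(-2.8) + (1.2)·(1.2) + (3.2)·(3.2) + (0.2)·(0.2)) / 4 = 22.8/4 = 5.7
  S[U,V] = ((-1.8)·(2) + (-2.8)·(-1) + (1.2)·(-3) + (3.2)·(0) + (0.2)·(2)) / 4 = -4/4 = -1
  S[V,V] = ((2)·(2) + (-1)·(-1) + (-3)·(-3) + (0)·(0) + (2)·(2)) / 4 = 18/4 = 4.5

S is symmetric (S[j,i] = S[i,j]). Assembling:

S = [[5.7, -1],
 [-1, 4.5]]


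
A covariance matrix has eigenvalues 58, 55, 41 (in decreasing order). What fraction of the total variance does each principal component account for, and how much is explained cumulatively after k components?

Step 1 — total variance = trace(Sigma) = Σ λ_i = 58 + 55 + 41 = 154.

Step 2 — fraction explained by component i = λ_i / Σ λ:
  PC1: 58/154 = 0.3766
  PC2: 55/154 = 0.3571
  PC3: 41/154 = 0.2662

Step 3 — cumulative fraction after k components = (λ_1 + ... + λ_k) / Σ λ:
  k = 1: 58/154 = 0.3766
  k = 2: (58 + 55)/154 = 113/154 = 0.7338
  k = 3: (58 + 55 + 41)/154 = 154/154 = 1

Summary (fraction, with percent):

explained: PC1 0.3766 (37.66%), PC2 0.3571 (35.71%), PC3 0.2662 (26.62%);  cumulative: 0.3766, 0.7338, 1


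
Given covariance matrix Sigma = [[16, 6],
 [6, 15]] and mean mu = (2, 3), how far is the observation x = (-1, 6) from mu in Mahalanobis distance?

Step 1 — centre the observation: (x - mu) = (-3, 3).

Step 2 — invert Sigma. det(Sigma) = 16·15 - (6)² = 204.
  Sigma^{-1} = (1/det) · [[d, -b], [-b, a]] = [[0.0735, -0.0294],
 [-0.0294, 0.0784]].

Step 3 — form the quadratic (x - mu)^T · Sigma^{-1} · (x - mu):
  Sigma^{-1} · (x - mu) = (-0.3088, 0.3235).
  (x - mu)^T · [Sigma^{-1} · (x - mu)] = (-3)·(-0.3088) + (3)·(0.3235) = 1.8971.

Step 4 — take square root: d = √(1.8971) ≈ 1.3773.

d(x, mu) = √(1.8971) ≈ 1.3773


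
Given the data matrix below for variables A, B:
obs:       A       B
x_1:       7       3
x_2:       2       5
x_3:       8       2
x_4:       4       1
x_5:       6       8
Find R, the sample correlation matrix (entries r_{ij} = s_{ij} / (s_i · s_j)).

Step 1 — column means:
  mean(A) = (7 + 2 + 8 + 4 + 6) / 5 = 27/5 = 5.4
  mean(B) = (3 + 5 + 2 + 1 + 8) / 5 = 19/5 = 3.8

Step 2 — sample variances and covariances s[i,j] = (1/(n-1)) · Σ_k (x_{k,i} - mean_i) · (x_{k,j} - mean_j), with n-1 = 4:
  s[A,A] = ((1.6)·(1.6) + (-3.4)·(-3.4) + (2.6)·(2.6) + (-1.4)·(-1.4) + (0.6)·(0.6)) / 4 = 23.2/4 = 5.8
  s[A,B] = ((1.6)·(-0.8) + (-3.4)·(1.2) + (2.6)·(-1.8) + (-1.4)·(-2.8) + (0.6)·(4.2)) / 4 = -3.6/4 = -0.9
  s[B,B] = ((-0.8)·(-0.8) + (1.2)·(1.2) + (-1.8)·(-1.8) + (-2.8)·(-2.8) + (4.2)·(4.2)) / 4 = 30.8/4 = 7.7
  Sample standard deviations s_i = √(s[i,i]):
  s(A) = √(5.8) = 2.4083
  s(B) = √(7.7) = 2.7749

Step 3 — r_{ij} = s_{ij} / (s_i · s_j):
  r[A,A] = 1 (diagonal).
  r[A,B] = -0.9 / (2.4083 · 2.7749) = -0.9 / 6.6828 = -0.1347
  r[B,B] = 1 (diagonal).

R is symmetric with unit diagonal. Assembling:

R = [[1, -0.1347],
 [-0.1347, 1]]


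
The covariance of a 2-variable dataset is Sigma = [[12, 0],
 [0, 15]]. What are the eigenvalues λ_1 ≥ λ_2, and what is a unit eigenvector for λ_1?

Step 1 — characteristic polynomial of 2×2 Sigma:
  det(Sigma - λI) = λ² - trace · λ + det = 0.
  trace = 12 + 15 = 27, det = 12·15 - (0)² = 180.
Step 2 — discriminant:
  Δ = trace² - 4·det = 729 - 720 = 9.
Step 3 — eigenvalues:
  λ = (trace ± √Δ)/2 = (27 ± 3)/2,
  λ_1 = 15,  λ_2 = 12.

Step 4 — unit eigenvector for λ_1: Sigma is diagonal, so its eigenvectors are the coordinate axes. λ_1 = 15 is the diagonal entry on the second coordinate axis, hence
  v_1 = (0, 1) (||v_1|| = 1).

λ_1 = 15,  λ_2 = 12;  v_1 ≈ (0, 1)


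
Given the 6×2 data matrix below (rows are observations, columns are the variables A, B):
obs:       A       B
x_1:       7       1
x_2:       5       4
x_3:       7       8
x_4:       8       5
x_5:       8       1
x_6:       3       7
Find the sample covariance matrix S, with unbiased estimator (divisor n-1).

Step 1 — column means:
  mean(A) = (7 + 5 + 7 + 8 + 8 + 3) / 6 = 38/6 = 6.3333
  mean(B) = (1 + 4 + 8 + 5 + 1 + 7) / 6 = 26/6 = 4.3333

Step 2 — sample covariance S[i,j] = (1/(n-1)) · Σ_k (x_{k,i} - mean_i) · (x_{k,j} - mean_j), with n-1 = 5.
  S[A,A] = ((0.6667)·(0.6667) + (-1.3333)·(-1.3333) + (0.6667)·(0.6667) + (1.6667)·(1.6667) + (1.6667)·(1.6667) + (-3.3333)·(-3.3333)) / 5 = 19.3333/5 = 3.8667
  S[A,B] = ((0.6667)·(-3.3333) + (-1.3333)·(-0.3333) + (0.6667)·(3.6667) + (1.6667)·(0.6667) + (1.6667)·(-3.3333) + (-3.3333)·(2.6667)) / 5 = -12.6667/5 = -2.5333
  S[B,B] = ((-3.3333)·(-3.3333) + (-0.3333)·(-0.3333) + (3.6667)·(3.6667) + (0.6667)·(0.6667) + (-3.3333)·(-3.3333) + (2.6667)·(2.6667)) / 5 = 43.3333/5 = 8.6667

S is symmetric (S[j,i] = S[i,j]). Assembling:

S = [[3.8667, -2.5333],
 [-2.5333, 8.6667]]


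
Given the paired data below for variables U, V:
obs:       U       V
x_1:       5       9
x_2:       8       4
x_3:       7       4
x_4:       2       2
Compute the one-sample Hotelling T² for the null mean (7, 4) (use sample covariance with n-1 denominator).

Step 1 — sample mean vector:
  mean(U) = (5 + 8 + 7 + 2) / 4 = 22/4 = 5.5
  mean(V) = (9 + 4 + 4 + 2) / 4 = 19/4 = 4.75
  x̄ = (5.5, 4.75),  deviation x̄ - mu_0 = (5.5, 4.75) - (7, 4) = (-1.5, 0.75).

Step 2 — sample covariance matrix, S[i,j] = (1/(n-1)) · Σ_k (x_{k,i} - mean_i) · (x_{k,j} - mean_j), divisor n-1 = 3:
  S[U,U] = ((-0.5)·(-0.5) + (2.5)·(2.5) + (1.5)·(1.5) + (-3.5)·(-3.5)) / 3 = 21/3 = 7
  S[U,V] = ((-0.5)·(4.25) + (2.5)·(-0.75) + (1.5)·(-0.75) + (-3.5)·(-2.75)) / 3 = 4.5/3 = 1.5
  S[V,V] = ((4.25)·(4.25) + (-0.75)·(-0.75) + (-0.75)·(-0.75) + (-2.75)·(-2.75)) / 3 = 26.75/3 = 8.9167
  S = [[7, 1.5],
 [1.5, 8.9167]].

Step 3 — invert S. det(S) = 7·8.9167 - (1.5)² = 60.1667.
  S^{-1} = (1/det) · [[d, -b], [-b, a]] = [[0.1482, -0.0249],
 [-0.0249, 0.1163]].

Step 4 — quadratic form (x̄ - mu_0)^T · S^{-1} · (x̄ - mu_0):
  S^{-1} · (x̄ - mu_0) = (-0.241, 0.1247),
  (x̄ - mu_0)^T · [...] = (-1.5)·(-0.241) + (0.75)·(0.1247) = 0.455.

Step 5 — scale by n: T² = 4 · 0.455 = 1.8199.

T² ≈ 1.8199


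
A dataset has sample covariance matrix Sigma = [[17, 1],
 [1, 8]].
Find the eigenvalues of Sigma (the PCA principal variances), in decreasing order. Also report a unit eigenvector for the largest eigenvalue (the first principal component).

Step 1 — characteristic polynomial of 2×2 Sigma:
  det(Sigma - λI) = λ² - trace · λ + det = 0.
  trace = 17 + 8 = 25, det = 17·8 - (1)² = 135.
Step 2 — discriminant:
  Δ = trace² - 4·det = 625 - 540 = 85.
Step 3 — eigenvalues:
  λ = (trace ± √Δ)/2 = (25 ± 9.2195)/2,
  λ_1 = 17.1098,  λ_2 = 7.8902.

Step 4 — unit eigenvector for λ_1: solve (Sigma - λ_1 I)v = 0. First row:
  (17 - 17.1098)·v_x + (1)·v_y = 0, i.e. (-0.1098)·v_x + (1)·v_y = 0,
  so v ∝ (b, λ_1 - a) = (1, 0.1098) = u.
  ||u|| = √((1)² + (0.1098)²) = √(1.012) ≈ 1.006,
  v_1 = u/||u|| ≈ (0.994, 0.1091) (||v_1|| = 1).

λ_1 = 17.1098,  λ_2 = 7.8902;  v_1 ≈ (0.994, 0.1091)


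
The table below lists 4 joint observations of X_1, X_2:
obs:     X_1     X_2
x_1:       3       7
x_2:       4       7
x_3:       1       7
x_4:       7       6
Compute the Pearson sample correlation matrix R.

Step 1 — column means:
  mean(X_1) = (3 + 4 + 1 + 7) / 4 = 15/4 = 3.75
  mean(X_2) = (7 + 7 + 7 + 6) / 4 = 27/4 = 6.75

Step 2 — sample variances and covariances s[i,j] = (1/(n-1)) · Σ_k (x_{k,i} - mean_i) · (x_{k,j} - mean_j), with n-1 = 3:
  s[X_1,X_1] = ((-0.75)·(-0.75) + (0.25)·(0.25) + (-2.75)·(-2.75) + (3.25)·(3.25)) / 3 = 18.75/3 = 6.25
  s[X_1,X_2] = ((-0.75)·(0.25) + (0.25)·(0.25) + (-2.75)·(0.25) + (3.25)·(-0.75)) / 3 = -3.25/3 = -1.0833
  s[X_2,X_2] = ((0.25)·(0.25) + (0.25)·(0.25) + (0.25)·(0.25) + (-0.75)·(-0.75)) / 3 = 0.75/3 = 0.25
  Sample standard deviations s_i = √(s[i,i]):
  s(X_1) = √(6.25) = 2.5
  s(X_2) = √(0.25) = 0.5

Step 3 — r_{ij} = s_{ij} / (s_i · s_j):
  r[X_1,X_1] = 1 (diagonal).
  r[X_1,X_2] = -1.0833 / (2.5 · 0.5) = -1.0833 / 1.25 = -0.8667
  r[X_2,X_2] = 1 (diagonal).

R is symmetric with unit diagonal. Assembling:

R = [[1, -0.8667],
 [-0.8667, 1]]


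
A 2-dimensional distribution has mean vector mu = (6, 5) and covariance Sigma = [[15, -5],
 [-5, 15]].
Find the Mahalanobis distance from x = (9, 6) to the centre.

Step 1 — centre the observation: (x - mu) = (3, 1).

Step 2 — invert Sigma. det(Sigma) = 15·15 - (-5)² = 200.
  Sigma^{-1} = (1/det) · [[d, -b], [-b, a]] = [[0.075, 0.025],
 [0.025, 0.075]].

Step 3 — form the quadratic (x - mu)^T · Sigma^{-1} · (x - mu):
  Sigma^{-1} · (x - mu) = (0.25, 0.15).
  (x - mu)^T · [Sigma^{-1} · (x - mu)] = (3)·(0.25) + (1)·(0.15) = 0.9.

Step 4 — take square root: d = √(0.9) ≈ 0.9487.

d(x, mu) = √(0.9) ≈ 0.9487


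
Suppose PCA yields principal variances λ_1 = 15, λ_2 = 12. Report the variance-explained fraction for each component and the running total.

Step 1 — total variance = trace(Sigma) = Σ λ_i = 15 + 12 = 27.

Step 2 — fraction explained by component i = λ_i / Σ λ:
  PC1: 15/27 = 0.5556
  PC2: 12/27 = 0.4444

Step 3 — cumulative fraction after k components = (λ_1 + ... + λ_k) / Σ λ:
  k = 1: 15/27 = 0.5556
  k = 2: (15 + 12)/27 = 27/27 = 1

Summary (fraction, with percent):

explained: PC1 0.5556 (55.56%), PC2 0.4444 (44.44%);  cumulative: 0.5556, 1


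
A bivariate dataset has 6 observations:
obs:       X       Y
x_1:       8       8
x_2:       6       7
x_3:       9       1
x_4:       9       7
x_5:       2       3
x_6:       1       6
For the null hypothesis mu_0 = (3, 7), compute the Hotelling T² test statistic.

Step 1 — sample mean vector:
  mean(X) = (8 + 6 + 9 + 9 + 2 + 1) / 6 = 35/6 = 5.8333
  mean(Y) = (8 + 7 + 1 + 7 + 3 + 6) / 6 = 32/6 = 5.3333
  x̄ = (5.8333, 5.3333),  deviation x̄ - mu_0 = (5.8333, 5.3333) - (3, 7) = (2.8333, -1.6667).

Step 2 — sample covariance matrix, S[i,j] = (1/(n-1)) · Σ_k (x_{k,i} - mean_i) · (x_{k,j} - mean_j), divisor n-1 = 5:
  S[X,X] = ((2.1667)·(2.1667) + (0.1667)·(0.1667) + (3.1667)·(3.1667) + (3.1667)·(3.1667) + (-3.8333)·(-3.8333) + (-4.8333)·(-4.8333)) / 5 = 62.8333/5 = 12.5667
  S[X,Y] = ((2.1667)·(2.6667) + (0.1667)·(1.6667) + (3.1667)·(-4.3333) + (3.1667)·(1.6667) + (-3.8333)·(-2.3333) + (-4.8333)·(0.6667)) / 5 = 3.3333/5 = 0.6667
  S[Y,Y] = ((2.6667)·(2.6667) + (1.6667)·(1.6667) + (-4.3333)·(-4.3333) + (1.6667)·(1.6667) + (-2.3333)·(-2.3333) + (0.6667)·(0.6667)) / 5 = 37.3333/5 = 7.4667
  S = [[12.5667, 0.6667],
 [0.6667, 7.4667]].

Step 3 — invert S. det(S) = 12.5667·7.4667 - (0.6667)² = 93.3867.
  S^{-1} = (1/det) · [[d, -b], [-b, a]] = [[0.08, -0.0071],
 [-0.0071, 0.1346]].

Step 4 — quadratic form (x̄ - mu_0)^T · S^{-1} · (x̄ - mu_0):
  S^{-1} · (x̄ - mu_0) = (0.2384, -0.2445),
  (x̄ - mu_0)^T · [...] = (2.8333)·(0.2384) + (-1.6667)·(-0.2445) = 1.0831.

Step 5 — scale by n: T² = 6 · 1.0831 = 6.4984.

T² ≈ 6.4984


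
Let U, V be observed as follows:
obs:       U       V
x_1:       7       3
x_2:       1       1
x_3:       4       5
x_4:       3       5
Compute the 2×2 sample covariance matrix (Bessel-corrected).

Step 1 — column means:
  mean(U) = (7 + 1 + 4 + 3) / 4 = 15/4 = 3.75
  mean(V) = (3 + 1 + 5 + 5) / 4 = 14/4 = 3.5

Step 2 — sample covariance S[i,j] = (1/(n-1)) · Σ_k (x_{k,i} - mean_i) · (x_{k,j} - mean_j), with n-1 = 3.
  S[U,U] = ((3.25)·(3.25) + (-2.75)·(-2.75) + (0.25)·(0.25) + (-0.75)·(-0.75)) / 3 = 18.75/3 = 6.25
  S[U,V] = ((3.25)·(-0.5) + (-2.75)·(-2.5) + (0.25)·(1.5) + (-0.75)·(1.5)) / 3 = 4.5/3 = 1.5
  S[V,V] = ((-0.5)·(-0.5) + (-2.5)·(-2.5) + (1.5)·(1.5) + (1.5)·(1.5)) / 3 = 11/3 = 3.6667

S is symmetric (S[j,i] = S[i,j]). Assembling:

S = [[6.25, 1.5],
 [1.5, 3.6667]]


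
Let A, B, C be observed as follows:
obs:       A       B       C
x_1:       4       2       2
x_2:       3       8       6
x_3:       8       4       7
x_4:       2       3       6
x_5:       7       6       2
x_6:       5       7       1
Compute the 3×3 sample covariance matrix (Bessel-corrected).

Step 1 — column means:
  mean(A) = (4 + 3 + 8 + 2 + 7 + 5) / 6 = 29/6 = 4.8333
  mean(B) = (2 + 8 + 4 + 3 + 6 + 7) / 6 = 30/6 = 5
  mean(C) = (2 + 6 + 7 + 6 + 2 + 1) / 6 = 24/6 = 4

Step 2 — sample covariance S[i,j] = (1/(n-1)) · Σ_k (x_{k,i} - mean_i) · (x_{k,j} - mean_j), with n-1 = 5.
  S[A,A] = ((-0.8333)·(-0.8333) + (-1.8333)·(-1.8333) + (3.1667)·(3.1667) + (-2.8333)·(-2.8333) + (2.1667)·(2.1667) + (0.1667)·(0.1667)) / 5 = 26.8333/5 = 5.3667
  S[A,B] = ((-0.8333)·(-3) + (-1.8333)·(3) + (3.1667)·(-1) + (-2.8333)·(-2) + (2.1667)·(1) + (0.1667)·(2)) / 5 = 2/5 = 0.4
  S[A,C] = ((-0.8333)·(-2) + (-1.8333)·(2) + (3.1667)·(3) + (-2.8333)·(2) + (2.1667)·(-2) + (0.1667)·(-3)) / 5 = -3/5 = -0.6
  S[B,B] = ((-3)·(-3) + (3)·(3) + (-1)·(-1) + (-2)·(-2) + (1)·(1) + (2)·(2)) / 5 = 28/5 = 5.6
  S[B,C] = ((-3)·(-2) + (3)·(2) + (-1)·(3) + (-2)·(2) + (1)·(-2) + (2)·(-3)) / 5 = -3/5 = -0.6
  S[C,C] = ((-2)·(-2) + (2)·(2) + (3)·(3) + (2)·(2) + (-2)·(-2) + (-3)·(-3)) / 5 = 34/5 = 6.8

S is symmetric (S[j,i] = S[i,j]). Assembling:

S = [[5.3667, 0.4, -0.6],
 [0.4, 5.6, -0.6],
 [-0.6, -0.6, 6.8]]


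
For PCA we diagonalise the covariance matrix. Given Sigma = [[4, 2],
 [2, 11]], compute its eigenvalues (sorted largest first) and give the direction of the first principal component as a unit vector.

Step 1 — characteristic polynomial of 2×2 Sigma:
  det(Sigma - λI) = λ² - trace · λ + det = 0.
  trace = 4 + 11 = 15, det = 4·11 - (2)² = 40.
Step 2 — discriminant:
  Δ = trace² - 4·det = 225 - 160 = 65.
Step 3 — eigenvalues:
  λ = (trace ± √Δ)/2 = (15 ± 8.0623)/2,
  λ_1 = 11.5311,  λ_2 = 3.4689.

Step 4 — unit eigenvector for λ_1: solve (Sigma - λ_1 I)v = 0. First row:
  (4 - 11.5311)·v_x + (2)·v_y = 0, i.e. (-7.5311)·v_x + (2)·v_y = 0,
  so v ∝ (b, λ_1 - a) = (2, 7.5311) = u.
  ||u|| = √((2)² + (7.5311)²) = √(60.7179) ≈ 7.7922,
  v_1 = u/||u|| ≈ (0.2567, 0.9665) (||v_1|| = 1).

λ_1 = 11.5311,  λ_2 = 3.4689;  v_1 ≈ (0.2567, 0.9665)


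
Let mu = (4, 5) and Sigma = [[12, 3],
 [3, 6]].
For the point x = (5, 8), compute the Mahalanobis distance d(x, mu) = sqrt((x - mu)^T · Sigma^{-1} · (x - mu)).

Step 1 — centre the observation: (x - mu) = (1, 3).

Step 2 — invert Sigma. det(Sigma) = 12·6 - (3)² = 63.
  Sigma^{-1} = (1/det) · [[d, -b], [-b, a]] = [[0.0952, -0.0476],
 [-0.0476, 0.1905]].

Step 3 — form the quadratic (x - mu)^T · Sigma^{-1} · (x - mu):
  Sigma^{-1} · (x - mu) = (-0.0476, 0.5238).
  (x - mu)^T · [Sigma^{-1} · (x - mu)] = (1)·(-0.0476) + (3)·(0.5238) = 1.5238.

Step 4 — take square root: d = √(1.5238) ≈ 1.2344.

d(x, mu) = √(1.5238) ≈ 1.2344


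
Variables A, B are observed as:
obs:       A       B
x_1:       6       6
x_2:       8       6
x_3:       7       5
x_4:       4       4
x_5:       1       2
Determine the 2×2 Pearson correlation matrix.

Step 1 — column means:
  mean(A) = (6 + 8 + 7 + 4 + 1) / 5 = 26/5 = 5.2
  mean(B) = (6 + 6 + 5 + 4 + 2) / 5 = 23/5 = 4.6

Step 2 — sample variances and covariances s[i,j] = (1/(n-1)) · Σ_k (x_{k,i} - mean_i) · (x_{k,j} - mean_j), with n-1 = 4:
  s[A,A] = ((0.8)·(0.8) + (2.8)·(2.8) + (1.8)·(1.8) + (-1.2)·(-1.2) + (-4.2)·(-4.2)) / 4 = 30.8/4 = 7.7
  s[A,B] = ((0.8)·(1.4) + (2.8)·(1.4) + (1.8)·(0.4) + (-1.2)·(-0.6) + (-4.2)·(-2.6)) / 4 = 17.4/4 = 4.35
  s[B,B] = ((1.4)·(1.4) + (1.4)·(1.4) + (0.4)·(0.4) + (-0.6)·(-0.6) + (-2.6)·(-2.6)) / 4 = 11.2/4 = 2.8
  Sample standard deviations s_i = √(s[i,i]):
  s(A) = √(7.7) = 2.7749
  s(B) = √(2.8) = 1.6733

Step 3 — r_{ij} = s_{ij} / (s_i · s_j):
  r[A,A] = 1 (diagonal).
  r[A,B] = 4.35 / (2.7749 · 1.6733) = 4.35 / 4.6433 = 0.9368
  r[B,B] = 1 (diagonal).

R is symmetric with unit diagonal. Assembling:

R = [[1, 0.9368],
 [0.9368, 1]]


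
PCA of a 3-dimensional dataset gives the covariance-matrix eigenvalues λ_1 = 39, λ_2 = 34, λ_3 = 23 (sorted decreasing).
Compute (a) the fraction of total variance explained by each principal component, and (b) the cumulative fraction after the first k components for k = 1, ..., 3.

Step 1 — total variance = trace(Sigma) = Σ λ_i = 39 + 34 + 23 = 96.

Step 2 — fraction explained by component i = λ_i / Σ λ:
  PC1: 39/96 = 0.4062
  PC2: 34/96 = 0.3542
  PC3: 23/96 = 0.2396

Step 3 — cumulative fraction after k components = (λ_1 + ... + λ_k) / Σ λ:
  k = 1: 39/96 = 0.4062
  k = 2: (39 + 34)/96 = 73/96 = 0.7604
  k = 3: (39 + 34 + 23)/96 = 96/96 = 1

Summary (fraction, with percent):

explained: PC1 0.4062 (40.62%), PC2 0.3542 (35.42%), PC3 0.2396 (23.96%);  cumulative: 0.4062, 0.7604, 1


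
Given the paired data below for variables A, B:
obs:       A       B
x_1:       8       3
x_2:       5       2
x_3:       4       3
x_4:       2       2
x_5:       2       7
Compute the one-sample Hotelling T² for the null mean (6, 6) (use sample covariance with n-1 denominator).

Step 1 — sample mean vector:
  mean(A) = (8 + 5 + 4 + 2 + 2) / 5 = 21/5 = 4.2
  mean(B) = (3 + 2 + 3 + 2 + 7) / 5 = 17/5 = 3.4
  x̄ = (4.2, 3.4),  deviation x̄ - mu_0 = (4.2, 3.4) - (6, 6) = (-1.8, -2.6).

Step 2 — sample covariance matrix, S[i,j] = (1/(n-1)) · Σ_k (x_{k,i} - mean_i) · (x_{k,j} - mean_j), divisor n-1 = 4:
  S[A,A] = ((3.8)·(3.8) + (0.8)·(0.8) + (-0.2)·(-0.2) + (-2.2)·(-2.2) + (-2.2)·(-2.2)) / 4 = 24.8/4 = 6.2
  S[A,B] = ((3.8)·(-0.4) + (0.8)·(-1.4) + (-0.2)·(-0.4) + (-2.2)·(-1.4) + (-2.2)·(3.6)) / 4 = -7.4/4 = -1.85
  S[B,B] = ((-0.4)·(-0.4) + (-1.4)·(-1.4) + (-0.4)·(-0.4) + (-1.4)·(-1.4) + (3.6)·(3.6)) / 4 = 17.2/4 = 4.3
  S = [[6.2, -1.85],
 [-1.85, 4.3]].

Step 3 — invert S. det(S) = 6.2·4.3 - (-1.85)² = 23.2375.
  S^{-1} = (1/det) · [[d, -b], [-b, a]] = [[0.185, 0.0796],
 [0.0796, 0.2668]].

Step 4 — quadratic form (x̄ - mu_0)^T · S^{-1} · (x̄ - mu_0):
  S^{-1} · (x̄ - mu_0) = (-0.5401, -0.837),
  (x̄ - mu_0)^T · [...] = (-1.8)·(-0.5401) + (-2.6)·(-0.837) = 3.1484.

Step 5 — scale by n: T² = 5 · 3.1484 = 15.7418.

T² ≈ 15.7418


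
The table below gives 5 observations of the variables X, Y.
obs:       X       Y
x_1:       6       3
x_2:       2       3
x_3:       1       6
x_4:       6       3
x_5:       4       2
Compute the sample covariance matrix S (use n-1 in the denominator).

Step 1 — column means:
  mean(X) = (6 + 2 + 1 + 6 + 4) / 5 = 19/5 = 3.8
  mean(Y) = (3 + 3 + 6 + 3 + 2) / 5 = 17/5 = 3.4

Step 2 — sample covariance S[i,j] = (1/(n-1)) · Σ_k (x_{k,i} - mean_i) · (x_{k,j} - mean_j), with n-1 = 4.
  S[X,X] = ((2.2)·(2.2) + (-1.8)·(-1.8) + (-2.8)·(-2.8) + (2.2)·(2.2) + (0.2)·(0.2)) / 4 = 20.8/4 = 5.2
  S[X,Y] = ((2.2)·(-0.4) + (-1.8)·(-0.4) + (-2.8)·(2.6) + (2.2)·(-0.4) + (0.2)·(-1.4)) / 4 = -8.6/4 = -2.15
  S[Y,Y] = ((-0.4)·(-0.4) + (-0.4)·(-0.4) + (2.6)·(2.6) + (-0.4)·(-0.4) + (-1.4)·(-1.4)) / 4 = 9.2/4 = 2.3

S is symmetric (S[j,i] = S[i,j]). Assembling:

S = [[5.2, -2.15],
 [-2.15, 2.3]]


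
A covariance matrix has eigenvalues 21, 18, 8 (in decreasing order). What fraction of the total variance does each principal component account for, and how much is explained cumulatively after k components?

Step 1 — total variance = trace(Sigma) = Σ λ_i = 21 + 18 + 8 = 47.

Step 2 — fraction explained by component i = λ_i / Σ λ:
  PC1: 21/47 = 0.4468
  PC2: 18/47 = 0.383
  PC3: 8/47 = 0.1702

Step 3 — cumulative fraction after k components = (λ_1 + ... + λ_k) / Σ λ:
  k = 1: 21/47 = 0.4468
  k = 2: (21 + 18)/47 = 39/47 = 0.8298
  k = 3: (21 + 18 + 8)/47 = 47/47 = 1

Summary (fraction, with percent):

explained: PC1 0.4468 (44.68%), PC2 0.383 (38.3%), PC3 0.1702 (17.02%);  cumulative: 0.4468, 0.8298, 1
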